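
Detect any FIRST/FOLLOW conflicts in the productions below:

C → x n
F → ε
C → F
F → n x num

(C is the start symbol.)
No FIRST/FOLLOW conflicts.

A FIRST/FOLLOW conflict occurs when a non-terminal N has a nullable alternative N → β (β ⇒* ε) and another alternative N → α with FIRST(α) ∩ FOLLOW(N) ≠ ∅: on such a lookahead the parser cannot decide between expanding α and letting N vanish via β.

Nullable non-terminals: C, F.
FIRST sets used below: FIRST(F) = { 'n', ε }

C: nullable alternative(s) C → F; FOLLOW(C) = { $ }
  C → x n: FIRST \ {ε} = { 'x' } — disjoint from FOLLOW(C)
  C → F: FIRST \ {ε} = { 'n' } — this is the only nullable alternative, skip

F: nullable alternative(s) F → ε; FOLLOW(F) = { $ }
  F → ε: FIRST \ {ε} = { } — this is the only nullable alternative, skip
  F → n x num: FIRST \ {ε} = { 'n' } — disjoint from FOLLOW(F)

No FIRST/FOLLOW conflicts found.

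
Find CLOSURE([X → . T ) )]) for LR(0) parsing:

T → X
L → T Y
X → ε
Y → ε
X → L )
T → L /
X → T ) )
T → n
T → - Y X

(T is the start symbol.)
{ [L → . T Y], [T → . - Y X], [T → . L /], [T → . X], [T → . n], [X → . L )], [X → . T ) )], [X → .] }

Start with: [X → . T ) )]
  [X → . T ) )] has the dot before T: add [T → . X], [T → . L /], [T → . n], [T → . - Y X]
  [T → . X] has the dot before X: add [X → .], [X → . L )]
  [T → . L /] has the dot before L: add [L → . T Y]
No further items can be added.

CLOSURE = { [L → . T Y], [T → . - Y X], [T → . L /], [T → . X], [T → . n], [X → . L )], [X → . T ) )], [X → .] }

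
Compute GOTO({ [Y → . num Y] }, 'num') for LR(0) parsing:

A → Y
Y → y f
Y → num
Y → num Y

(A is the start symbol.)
GOTO(I, 'num') = CLOSURE({ [A → αX.β] : [A → α.Xβ] ∈ I, X = 'num' })

Items with dot before 'num', with the dot advanced:
  [Y → . num Y] → [Y → num . Y]
Closure of the advanced items:
  [Y → num . Y] has the dot before Y: add [Y → . y f], [Y → . num], [Y → . num Y]

GOTO = { [Y → . num Y], [Y → . num], [Y → . y f], [Y → num . Y] }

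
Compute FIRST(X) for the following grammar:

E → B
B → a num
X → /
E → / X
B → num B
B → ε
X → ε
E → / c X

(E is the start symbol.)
{ '/', ε }

To compute FIRST(X), examine every production with X on the left-hand side, reading each right-hand side left to right until a non-nullable symbol is reached.

From X → /:
  - '/' is a terminal: add '/' and stop
From X → ε:
  - ε-production, so ε ∈ FIRST(X)

Collecting: FIRST(X) = { '/', ε }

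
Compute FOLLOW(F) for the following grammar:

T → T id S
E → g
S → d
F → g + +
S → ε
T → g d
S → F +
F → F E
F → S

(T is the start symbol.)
To compute FOLLOW(F), find every occurrence of F on a right-hand side N → α F β: add FIRST(β) \ {ε}, and if β is empty or nullable also add FOLLOW(N). Iterate to a fixed point.

In S → F +: F is followed by '+', add FIRST('+') \ {ε} = { '+' }
In F → F E: F is followed by E, add FIRST(E) \ {ε} = { 'g' }

Taking the union: FOLLOW(F) = { '+', 'g' }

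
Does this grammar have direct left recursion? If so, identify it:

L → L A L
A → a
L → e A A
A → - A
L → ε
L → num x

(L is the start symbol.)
L → L A L: LEFT RECURSIVE (starts with L)
A → a: starts with a
L → e A A: starts with e
A → - A: starts with '-'
L → ε: starts with ε
L → num x: starts with num

The grammar has direct left recursion on: L.

Answer: Yes, L is left-recursive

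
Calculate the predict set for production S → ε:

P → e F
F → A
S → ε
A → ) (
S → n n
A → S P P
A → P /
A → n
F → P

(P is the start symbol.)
PREDICT(S → ε) = (FIRST(RHS) \ {ε}) ∪ (FOLLOW(S) if ε ∈ FIRST(RHS), i.e. RHS ⇒* ε)
The right-hand side is ε (FIRST(ε) = { ε }), so the predict set is FOLLOW(S) = { 'e' }
PREDICT(S → ε) = { 'e' }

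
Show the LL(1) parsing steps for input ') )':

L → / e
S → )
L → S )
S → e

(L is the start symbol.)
Stack is shown with the top on the left.

Stack  Input  Action
--------------------
L $    ) ) $  output L → S )
S ) $  ) ) $  output S → )
) ) $  ) ) $  match ')'
) $    ) $    match ')'
$      $      accept

The string is accepted.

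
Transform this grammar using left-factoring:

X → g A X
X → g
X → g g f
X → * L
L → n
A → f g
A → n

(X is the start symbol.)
X → g X'
X' → A X
X' → ε
X' → g f
X → * L
L → n
A → f g
A → n

Left-factoring transforms A → αβ₁ | αβ₂ into A → αA' and A' → β₁ | β₂
(α is the longest common prefix among the alternatives). Repeat until
no nonterminal has two alternatives with a common prefix.

Round 1: X has alternatives sharing prefix 'g'. Introduce X': X → g X'
  Add: X' → A X
  Add: X' → ε
  Add: X' → g f

No remaining common prefixes — done.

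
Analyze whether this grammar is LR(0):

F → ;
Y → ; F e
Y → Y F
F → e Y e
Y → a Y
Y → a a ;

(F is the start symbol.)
No. Shift-reduce conflict between [Y → a Y .] and [F → . ;]

Augment with F' → F and build the canonical LR(0) collection (I0 = CLOSURE({[F' → . F]}), then GOTO on every symbol after a dot until no new states appear). It has 14 states:
  I0: { [F → . ;], [F → . e Y e], [F' → . F] }  — shift
  I1: { [F → ; .] }  — reduce
  I2: { [F' → F .] }  — accept
  I3: { [F → e . Y e], [Y → . ; F e], [Y → . Y F], [Y → . a Y], [Y → . a a ;] }  — shift
  I4: { [F → . ;], [F → . e Y e], [Y → ; . F e] }  — shift
  I5: { [F → . ;], [F → . e Y e], [F → e Y . e], [Y → Y . F] }  — shift
  I6: { [Y → . ; F e], [Y → . Y F], [Y → . a Y], [Y → . a a ;], [Y → a . Y], [Y → a . a ;] }  — shift
  I7: { [F → . ;], [F → . e Y e], [Y → Y . F], [Y → a Y .] }  — shift, reduce
  I8: { [Y → . ; F e], [Y → . Y F], [Y → . a Y], [Y → . a a ;], [Y → a . Y], [Y → a . a ;], [Y → a a . ;] }  — shift
  I9: { [F → . ;], [F → . e Y e], [Y → ; . F e], [Y → a a ; .] }  — shift, reduce
  I10: { [Y → ; F . e] }  — shift
  I11: { [Y → ; F e .] }  — reduce
  I12: { [Y → Y F .] }  — reduce
  I13: { [F → e . Y e], [F → e Y e .], [Y → . ; F e], [Y → . Y F], [Y → . a Y], [Y → . a a ;] }  — shift, reduce

Conflict in state I7:
  Shift-reduce conflict between [Y → a Y .] and [F → . ;]
So the grammar is NOT LR(0).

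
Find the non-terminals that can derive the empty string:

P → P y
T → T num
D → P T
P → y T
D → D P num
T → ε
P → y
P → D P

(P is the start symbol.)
A non-terminal is nullable if it can derive ε (the empty string): either it has an ε-production, or it has a production whose right-hand side consists entirely of nullable non-terminals.

ε-productions: T → ε
So T is immediately nullable.
No further non-terminal can be added: every production for the remaining non-terminals contains a terminal or a non-nullable non-terminal.
Nullable = { 'T' }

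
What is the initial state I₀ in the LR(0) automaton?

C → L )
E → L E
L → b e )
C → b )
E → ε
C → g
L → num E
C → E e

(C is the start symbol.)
{ [C → . E e], [C → . L )], [C → . b )], [C → . g], [C' → . C], [E → . L E], [E → .], [L → . b e )], [L → . num E] }

First, augment the grammar with C' → C
I₀ = CLOSURE({ [C' → . C] }):
  [C' → . C] has the dot before C: add [C → . L )], [C → . b )], [C → . g], [C → . E e]
  [C → . L )] has the dot before L: add [L → . b e )], [L → . num E]
  [C → . E e] has the dot before E: add [E → . L E], [E → .]
No further items can be added.

I₀ = { [C → . E e], [C → . L )], [C → . b )], [C → . g], [C' → . C], [E → . L E], [E → .], [L → . b e )], [L → . num E] }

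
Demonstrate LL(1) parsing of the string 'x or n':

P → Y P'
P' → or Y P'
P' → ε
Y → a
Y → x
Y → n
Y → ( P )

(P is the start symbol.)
LL(1) parsing maintains a stack (initially the start symbol over $) and the input. At each step: if the stack top is a terminal, match it against the current input token; if it is a non-terminal N, replace it with the RHS of M[N, lookahead] (the unique production whose predict set contains the lookahead).

Stack is shown with the top on the left.

Stack      Input     Action
---------------------------
P $        x or n $  output P → Y P'
Y P' $     x or n $  output Y → x
x P' $     x or n $  match 'x'
P' $       or n $    output P' → or Y P'
or Y P' $  or n $    match 'or'
Y P' $     n $       output Y → n
n P' $     n $       match 'n'
P' $       $         output P' → ε
$          $         accept

The string is accepted.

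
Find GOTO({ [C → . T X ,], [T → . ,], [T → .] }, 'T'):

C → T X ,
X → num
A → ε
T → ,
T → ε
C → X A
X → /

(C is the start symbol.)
{ [C → T . X ,], [X → . /], [X → . num] }

GOTO(I, 'T') = CLOSURE({ [A → αX.β] : [A → α.Xβ] ∈ I, X = 'T' })

Items with dot before 'T', with the dot advanced:
  [C → . T X ,] → [C → T . X ,]
Closure of the advanced items:
  [C → T . X ,] has the dot before X: add [X → . num], [X → . /]

GOTO = { [C → T . X ,], [X → . /], [X → . num] }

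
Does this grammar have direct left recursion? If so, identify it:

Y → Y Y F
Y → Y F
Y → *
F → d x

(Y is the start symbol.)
Yes, Y is left-recursive

Direct left recursion occurs when N → N α for some non-terminal N (the right-hand side begins with the left-hand side itself).

Y → Y Y F: LEFT RECURSIVE (starts with Y)
Y → Y F: LEFT RECURSIVE (starts with Y)
Y → *: starts with '*'
F → d x: starts with d

The grammar has direct left recursion on: Y.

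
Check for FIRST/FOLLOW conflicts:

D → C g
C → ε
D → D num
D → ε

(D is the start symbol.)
Yes. D → D num with FOLLOW(D) on { 'num' }

A FIRST/FOLLOW conflict occurs when a non-terminal N has a nullable alternative N → β (β ⇒* ε) and another alternative N → α with FIRST(α) ∩ FOLLOW(N) ≠ ∅: on such a lookahead the parser cannot decide between expanding α and letting N vanish via β.

Nullable non-terminals: C, D.
FIRST sets used below: FIRST(C) = { ε }, FIRST(D) = { 'g', 'num', ε }
C has a nullable alternative but only one production, so nothing to check.

D: nullable alternative(s) D → ε; FOLLOW(D) = { $, 'num' }
  D → C g: FIRST \ {ε} = { 'g' } — disjoint from FOLLOW(D)
  D → D num: FIRST \ {ε} = { 'g', 'num' } — overlaps FOLLOW(D) on { 'num' }: CONFLICT
  D → ε: FIRST \ {ε} = { } — this is the only nullable alternative, skip

So the grammar has 1 FIRST/FOLLOW conflict (marked CONFLICT above).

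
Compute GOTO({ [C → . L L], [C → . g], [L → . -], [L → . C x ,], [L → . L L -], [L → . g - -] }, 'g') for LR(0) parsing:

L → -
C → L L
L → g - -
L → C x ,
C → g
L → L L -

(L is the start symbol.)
{ [C → g .], [L → g . - -] }

GOTO(I, 'g') = CLOSURE({ [A → αX.β] : [A → α.Xβ] ∈ I, X = 'g' })

Items with dot before 'g', with the dot advanced:
  [C → . g] → [C → g .]
  [L → . g - -] → [L → g . - -]
Closure adds nothing (no advanced item has the dot before a non-terminal).

GOTO = { [C → g .], [L → g . - -] }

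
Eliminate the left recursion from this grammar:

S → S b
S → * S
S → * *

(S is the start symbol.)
S → * S S'
S → * * S'
S' → b S'
S' → ε

S is directly left-recursive. The standard transformation for
  A → A α₁ | ... | A α_m | β₁ | ... | β_n
is
  A  → β₁ A' | ... | β_n A'
  A' → α₁ A' | ... | α_m A' | ε

S → * S becomes S → * S S'
S → * * becomes S → * * S'
S → S b becomes S' → b S'
Add S' → ε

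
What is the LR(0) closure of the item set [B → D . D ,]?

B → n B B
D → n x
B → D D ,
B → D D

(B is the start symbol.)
{ [B → D . D ,], [D → . n x] }

To compute CLOSURE, for each item [A → α.Bβ] where B is a non-terminal, add [B → .γ] for all productions B → γ; repeat for the newly added items until nothing changes.

Start with: [B → D . D ,]
  [B → D . D ,] has the dot before D: add [D → . n x]
No further items can be added.

CLOSURE = { [B → D . D ,], [D → . n x] }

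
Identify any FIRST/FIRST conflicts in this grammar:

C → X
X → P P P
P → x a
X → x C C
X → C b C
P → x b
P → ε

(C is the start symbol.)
Yes. X → P P P / X → x C C on { 'x' }; X → P P P / X → C b C on { 'x' }; X → x C C / X → C b C on { 'x' }; P → x a / P → x b on { 'x' }

FIRST sets of the non-terminals at (or reachable through a nullable prefix from) the front of some alternative:
  FIRST(P) = { 'x', ε }
  FIRST(C) = { 'b', 'x', ε }

Productions for X:
  X → P P P: FIRST = { 'x', ε }
  X → x C C: FIRST = { 'x' }
  X → C b C: FIRST = { 'b', 'x' }
Productions for P:
  P → x a: FIRST = { 'x' }
  P → x b: FIRST = { 'x' }
  P → ε: FIRST = { ε }
C has only one production, so no FIRST/FIRST conflict is possible there.

Conflict for X: X → P P P and X → x C C
  Overlap: { 'x' }
Conflict for X: X → P P P and X → C b C
  Overlap: { 'x' }
Conflict for X: X → x C C and X → C b C
  Overlap: { 'x' }
Conflict for P: P → x a and P → x b
  Overlap: { 'x' }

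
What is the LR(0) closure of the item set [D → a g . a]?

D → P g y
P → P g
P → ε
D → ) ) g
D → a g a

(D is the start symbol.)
{ [D → a g . a] }

To compute CLOSURE, for each item [A → α.Bβ] where B is a non-terminal, add [B → .γ] for all productions B → γ; repeat for the newly added items until nothing changes.

Start with: [D → a g . a]
The dot precedes the terminal a, so nothing is added.

CLOSURE = { [D → a g . a] }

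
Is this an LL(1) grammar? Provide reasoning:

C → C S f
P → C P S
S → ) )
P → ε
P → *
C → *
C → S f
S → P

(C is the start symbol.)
A grammar is LL(1) if for each non-terminal N with multiple productions, the predict sets of those productions are pairwise disjoint, where PREDICT(N → α) = (FIRST(α) \ {ε}) ∪ (FOLLOW(N) if α ⇒* ε).

Relevant sets:
  FIRST(C) = { ')', '*', 'f' }
  FIRST(S) = { ')', '*', 'f', ε }
  FIRST(P) = { ')', '*', 'f', ε }
  FOLLOW(P) = { ')', '*', 'f' }
  FOLLOW(S) = { ')', '*', 'f' }

For C:
  PREDICT(C → C S f) = { ')', '*', 'f' }
  PREDICT(C → '*') = { '*' }
  PREDICT(C → S f) = { ')', '*', 'f' }
For P:
  PREDICT(P → C P S) = { ')', '*', 'f' }
  PREDICT(P → ε) = { ')', '*', 'f' }
  PREDICT(P → '*') = { '*' }
For S:
  PREDICT(S → ')' ')') = { ')' }
  PREDICT(S → P) = { ')', '*', 'f' }

Conflict found: Predict set conflict for C: { '*' }
The grammar is NOT LL(1).

Answer: No. Predict set conflict for C: { '*' }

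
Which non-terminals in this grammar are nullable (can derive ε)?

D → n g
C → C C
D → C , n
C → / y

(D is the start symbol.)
None

A non-terminal is nullable if it can derive ε (the empty string): either it has an ε-production, or it has a production whose right-hand side consists entirely of nullable non-terminals.

There are no ε-productions, so no non-terminal can derive ε.
No non-terminals are nullable.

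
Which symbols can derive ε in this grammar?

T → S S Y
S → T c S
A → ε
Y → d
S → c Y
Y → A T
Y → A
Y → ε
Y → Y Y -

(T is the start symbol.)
A non-terminal is nullable if it can derive ε (the empty string): either it has an ε-production, or it has a production whose right-hand side consists entirely of nullable non-terminals.

ε-productions: A → ε, Y → ε
So A, Y are immediately nullable.
No further non-terminal can be added: every production for the remaining non-terminals contains a terminal or a non-nullable non-terminal.
Nullable = { 'A', 'Y' }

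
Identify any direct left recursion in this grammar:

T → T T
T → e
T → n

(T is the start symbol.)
Yes, T is left-recursive

Direct left recursion occurs when N → N α for some non-terminal N (the right-hand side begins with the left-hand side itself).

T → T T: LEFT RECURSIVE (starts with T)
T → e: starts with e
T → n: starts with n

The grammar has direct left recursion on: T.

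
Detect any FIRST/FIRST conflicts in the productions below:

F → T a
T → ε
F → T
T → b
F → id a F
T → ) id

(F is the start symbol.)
Yes. F → T a / F → T on { ')', 'b' }

FIRST sets of the non-terminals at (or reachable through a nullable prefix from) the front of some alternative:
  FIRST(T) = { ')', 'b', ε }

Productions for F:
  F → T a: FIRST = { ')', 'a', 'b' }
  F → T: FIRST = { ')', 'b', ε }
  F → id a F: FIRST = { 'id' }
Productions for T:
  T → ε: FIRST = { ε }
  T → b: FIRST = { 'b' }
  T → ) id: FIRST = { ')' }

Conflict for F: F → T a and F → T
  Overlap: { ')', 'b' }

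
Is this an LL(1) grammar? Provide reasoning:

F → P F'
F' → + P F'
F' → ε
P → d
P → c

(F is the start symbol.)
A grammar is LL(1) if for each non-terminal N with multiple productions, the predict sets of those productions are pairwise disjoint, where PREDICT(N → α) = (FIRST(α) \ {ε}) ∪ (FOLLOW(N) if α ⇒* ε).

Relevant sets:
  FOLLOW(F') = { $ }

For F':
  PREDICT(F' → '+' P F') = { '+' }
  PREDICT(F' → ε) = { $ }
For P:
  PREDICT(P → d) = { 'd' }
  PREDICT(P → c) = { 'c' }
F has a single production, so nothing to check there.

All predict sets are disjoint. The grammar IS LL(1).

Answer: Yes, the grammar is LL(1).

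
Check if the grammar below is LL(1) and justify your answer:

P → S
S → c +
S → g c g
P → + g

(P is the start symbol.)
Relevant sets:
  FIRST(S) = { 'c', 'g' }

For P:
  PREDICT(P → S) = { 'c', 'g' }
  PREDICT(P → '+' g) = { '+' }
For S:
  PREDICT(S → c '+') = { 'c' }
  PREDICT(S → g c g) = { 'g' }

All predict sets are disjoint. The grammar IS LL(1).

Answer: Yes, the grammar is LL(1).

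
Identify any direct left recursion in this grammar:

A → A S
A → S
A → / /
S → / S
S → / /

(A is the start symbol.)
A → A S: LEFT RECURSIVE (starts with A)
A → S: starts with S
A → / /: starts with '/'
S → / S: starts with '/'
S → / /: starts with '/'

The grammar has direct left recursion on: A.

Answer: Yes, A is left-recursive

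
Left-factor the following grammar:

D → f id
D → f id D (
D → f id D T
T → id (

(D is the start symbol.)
D → f id D'
D' → ε
D' → D D''
D'' → (
D'' → T
T → id (

Left-factoring transforms A → αβ₁ | αβ₂ into A → αA' and A' → β₁ | β₂
(α is the longest common prefix among the alternatives). Repeat until
no nonterminal has two alternatives with a common prefix.

Round 1: D has alternatives sharing prefix 'f id'. Introduce D': D → f id D'
  Add: D' → ε
  Add: D' → D (
  Add: D' → D T

Round 2: D' has alternatives sharing prefix 'D'. Introduce D'': D' → D D''
  Add: D'' → (
  Add: D'' → T

No remaining common prefixes — done.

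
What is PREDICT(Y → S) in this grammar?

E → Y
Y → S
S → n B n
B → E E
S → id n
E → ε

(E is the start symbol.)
PREDICT(Y → S) = (FIRST(RHS) \ {ε}) ∪ (FOLLOW(Y) if ε ∈ FIRST(RHS), i.e. RHS ⇒* ε)
FIRST(S) = { 'id', 'n' }
FIRST(S) = { 'id', 'n' }
ε ∉ FIRST(S), so FOLLOW(Y) is not added.
PREDICT(Y → S) = { 'id', 'n' }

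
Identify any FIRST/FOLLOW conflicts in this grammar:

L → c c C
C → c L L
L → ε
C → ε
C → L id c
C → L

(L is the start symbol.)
Yes. L → c c C with FOLLOW(L) on { 'c' }; C → c L L with FOLLOW(C) on { 'c' }; C → L id c with FOLLOW(C) on { 'c', 'id' }; C → L with FOLLOW(C) on { 'c' }

A FIRST/FOLLOW conflict occurs when a non-terminal N has a nullable alternative N → β (β ⇒* ε) and another alternative N → α with FIRST(α) ∩ FOLLOW(N) ≠ ∅: on such a lookahead the parser cannot decide between expanding α and letting N vanish via β.

Nullable non-terminals: C, L.
FIRST sets used below: FIRST(L) = { 'c', ε }

C: nullable alternative(s) C → ε, C → L; FOLLOW(C) = { $, 'c', 'id' }
  C → c L L: FIRST \ {ε} = { 'c' } — overlaps FOLLOW(C) on { 'c' }: CONFLICT
  C → ε: FIRST \ {ε} = { } — disjoint from FOLLOW(C)
  C → L id c: FIRST \ {ε} = { 'c', 'id' } — overlaps FOLLOW(C) on { 'c', 'id' }: CONFLICT
  C → L: FIRST \ {ε} = { 'c' } — overlaps FOLLOW(C) on { 'c' }: CONFLICT

L: nullable alternative(s) L → ε; FOLLOW(L) = { $, 'c', 'id' }
  L → c c C: FIRST \ {ε} = { 'c' } — overlaps FOLLOW(L) on { 'c' }: CONFLICT
  L → ε: FIRST \ {ε} = { } — this is the only nullable alternative, skip

So the grammar has 4 FIRST/FOLLOW conflicts (marked CONFLICT above).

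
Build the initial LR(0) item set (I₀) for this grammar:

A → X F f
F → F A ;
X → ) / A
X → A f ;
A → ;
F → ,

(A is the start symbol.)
First, augment the grammar with A' → A
I₀ = CLOSURE({ [A' → . A] }):
  [A' → . A] has the dot before A: add [A → . X F f], [A → . ;]
  [A → . X F f] has the dot before X: add [X → . ) / A], [X → . A f ;]
No further items can be added.

I₀ = { [A → . ;], [A → . X F f], [A' → . A], [X → . ) / A], [X → . A f ;] }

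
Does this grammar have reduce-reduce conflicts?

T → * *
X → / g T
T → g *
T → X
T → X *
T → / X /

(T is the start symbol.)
A reduce-reduce conflict occurs when an LR(0) state has two complete items [A → α .] and [B → β .] — both call for a reduction, and with no lookahead the parser cannot choose between them.

Augment with T' → T and build the canonical LR(0) collection (I0 = CLOSURE({[T' → . T]}), then GOTO on every symbol after a dot until no new states appear). It has 14 states:
  I0: { [T → . * *], [T → . / X /], [T → . X *], [T → . X], [T → . g *], [T' → . T], [X → . / g T] }  — shift
  I1: { [T → * . *] }  — shift
  I2: { [T → / . X /], [X → . / g T], [X → / . g T] }  — shift
  I3: { [T' → T .] }  — accept
  I4: { [T → X . *], [T → X .] }  — shift, reduce
  I5: { [T → g . *] }  — shift
  I6: { [T → g * .] }  — reduce
  I7: { [T → X * .] }  — reduce
  I8: { [X → / . g T] }  — shift
  I9: { [T → / X . /] }  — shift
  I10: { [T → . * *], [T → . / X /], [T → . X *], [T → . X], [T → . g *], [X → . / g T], [X → / g . T] }  — shift
  I11: { [X → / g T .] }  — reduce
  I12: { [T → / X / .] }  — reduce
  I13: { [T → * * .] }  — reduce

No state contains more than one complete item.

Answer: No reduce-reduce conflicts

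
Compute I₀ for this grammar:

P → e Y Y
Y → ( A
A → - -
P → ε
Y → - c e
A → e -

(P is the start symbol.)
First, augment the grammar with P' → P
I₀ = CLOSURE({ [P' → . P] }):
  [P' → . P] has the dot before P: add [P → . e Y Y], [P → .]
No further items can be added.

I₀ = { [P → . e Y Y], [P → .], [P' → . P] }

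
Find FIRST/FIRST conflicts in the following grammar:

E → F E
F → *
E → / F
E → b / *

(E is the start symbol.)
A FIRST/FIRST conflict occurs when two productions N → α and N → β for the same non-terminal have FIRST(α) ∩ FIRST(β) ≠ ∅ (with ε ∈ FIRST of a nullable right-hand side, so two nullable alternatives also conflict).

FIRST sets of the non-terminals at (or reachable through a nullable prefix from) the front of some alternative:
  FIRST(F) = { '*' }

Productions for E:
  E → F E: FIRST = { '*' }
  E → / F: FIRST = { '/' }
  E → b / *: FIRST = { 'b' }
F has only one production, so no FIRST/FIRST conflict is possible there.

All alternatives of each non-terminal have pairwise disjoint FIRST sets.

Answer: No FIRST/FIRST conflicts.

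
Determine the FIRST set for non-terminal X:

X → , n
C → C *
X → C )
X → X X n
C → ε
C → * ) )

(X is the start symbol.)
{ ')', '*', ',' }

To compute FIRST(X), examine every production with X on the left-hand side, reading each right-hand side left to right until a non-nullable symbol is reached.

FIRST sets of the other non-terminals involved (by the same procedure, iterated to a fixed point):
  FIRST(C) = { '*', ε }

From X → , n:
  - ',' is a terminal: add ',' and stop
From X → C ):
  - C is a non-terminal: add FIRST(C) \ {ε} = { '*' }
    C is nullable, so continue to the next symbol
  - ')' is a terminal: add ')' and stop
From X → X X n:
  - X is the symbol being defined: contributes nothing new
    X is not nullable, so stop

Collecting: FIRST(X) = { ')', '*', ',' }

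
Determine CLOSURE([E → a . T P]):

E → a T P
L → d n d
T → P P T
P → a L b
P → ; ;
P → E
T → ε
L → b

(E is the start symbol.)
To compute CLOSURE, for each item [A → α.Bβ] where B is a non-terminal, add [B → .γ] for all productions B → γ; repeat for the newly added items until nothing changes.

Start with: [E → a . T P]
  [E → a . T P] has the dot before T: add [T → . P P T], [T → .]
  [T → . P P T] has the dot before P: add [P → . a L b], [P → . ; ;], [P → . E]
  [P → . E] has the dot before E: add [E → . a T P]
No further items can be added.

CLOSURE = { [E → . a T P], [E → a . T P], [P → . ; ;], [P → . E], [P → . a L b], [T → . P P T], [T → .] }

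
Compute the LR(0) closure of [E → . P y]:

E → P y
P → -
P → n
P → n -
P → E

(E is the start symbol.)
Start with: [E → . P y]
  [E → . P y] has the dot before P: add [P → . -], [P → . n], [P → . n -], [P → . E]
  [P → . E] has the dot before E: all E-items already present
No further items can be added.

CLOSURE = { [E → . P y], [P → . -], [P → . E], [P → . n -], [P → . n] }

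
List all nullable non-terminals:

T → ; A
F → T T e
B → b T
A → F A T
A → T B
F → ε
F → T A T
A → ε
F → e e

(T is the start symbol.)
A non-terminal is nullable if it can derive ε (the empty string): either it has an ε-production, or it has a production whose right-hand side consists entirely of nullable non-terminals.

ε-productions: F → ε, A → ε
So F, A are immediately nullable.
No further non-terminal can be added: every production for the remaining non-terminals contains a terminal or a non-nullable non-terminal.
Nullable = { 'A', 'F' }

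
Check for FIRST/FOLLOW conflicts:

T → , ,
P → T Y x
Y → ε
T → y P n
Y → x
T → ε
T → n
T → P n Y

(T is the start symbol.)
Yes. T → P n Y with FOLLOW(T) on { 'x' }; Y → x with FOLLOW(Y) on { 'x' }

A FIRST/FOLLOW conflict occurs when a non-terminal N has a nullable alternative N → β (β ⇒* ε) and another alternative N → α with FIRST(α) ∩ FOLLOW(N) ≠ ∅: on such a lookahead the parser cannot decide between expanding α and letting N vanish via β.

Nullable non-terminals: T, Y.
FIRST sets used below: FIRST(P) = { ',', 'n', 'x', 'y' }

T: nullable alternative(s) T → ε; FOLLOW(T) = { $, 'x' }
  T → , ,: FIRST \ {ε} = { ',' } — disjoint from FOLLOW(T)
  T → y P n: FIRST \ {ε} = { 'y' } — disjoint from FOLLOW(T)
  T → ε: FIRST \ {ε} = { } — this is the only nullable alternative, skip
  T → n: FIRST \ {ε} = { 'n' } — disjoint from FOLLOW(T)
  T → P n Y: FIRST \ {ε} = { ',', 'n', 'x', 'y' } — overlaps FOLLOW(T) on { 'x' }: CONFLICT

Y: nullable alternative(s) Y → ε; FOLLOW(Y) = { $, 'x' }
  Y → ε: FIRST \ {ε} = { } — this is the only nullable alternative, skip
  Y → x: FIRST \ {ε} = { 'x' } — overlaps FOLLOW(Y) on { 'x' }: CONFLICT

P has no nullable alternative, so no FIRST/FOLLOW check is needed there.

So the grammar has 2 FIRST/FOLLOW conflicts (marked CONFLICT above).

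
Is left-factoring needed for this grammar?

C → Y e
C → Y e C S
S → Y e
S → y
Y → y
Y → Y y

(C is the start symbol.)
Left-factoring is needed when two productions for the same non-terminal
share a common prefix on the right-hand side.

Productions for C:
  C → Y e
  C → Y e C S
Productions for S:
  S → Y e
  S → y
Productions for Y:
  Y → y
  Y → Y y

Found common prefix 'Y e' in productions for C

Answer: Yes, C has productions with common prefix 'Y e'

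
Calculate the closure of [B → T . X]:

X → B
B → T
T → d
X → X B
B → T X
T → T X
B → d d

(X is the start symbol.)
Start with: [B → T . X]
  [B → T . X] has the dot before X: add [X → . B], [X → . X B]
  [X → . B] has the dot before B: add [B → . T], [B → . T X], [B → . d d]
  [B → . T] has the dot before T: add [T → . d], [T → . T X]
No further items can be added.

CLOSURE = { [B → . T X], [B → . T], [B → . d d], [B → T . X], [T → . T X], [T → . d], [X → . B], [X → . X B] }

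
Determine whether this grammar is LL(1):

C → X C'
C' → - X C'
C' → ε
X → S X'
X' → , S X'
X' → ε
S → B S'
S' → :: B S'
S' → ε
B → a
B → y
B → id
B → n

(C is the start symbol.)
Yes, the grammar is LL(1).

Relevant sets:
  FOLLOW(C') = { $ }
  FOLLOW(X') = { $, '-' }
  FOLLOW(S') = { $, ',', '-' }

For C':
  PREDICT(C' → '-' X C') = { '-' }
  PREDICT(C' → ε) = { $ }
For X':
  PREDICT(X' → ',' S X') = { ',' }
  PREDICT(X' → ε) = { $, '-' }
For S':
  PREDICT(S' → :: B S') = { '::' }
  PREDICT(S' → ε) = { $, ',', '-' }
For B:
  PREDICT(B → a) = { 'a' }
  PREDICT(B → y) = { 'y' }
  PREDICT(B → id) = { 'id' }
  PREDICT(B → n) = { 'n' }
C, X, S have a single production, so nothing to check there.

All predict sets are disjoint. The grammar IS LL(1).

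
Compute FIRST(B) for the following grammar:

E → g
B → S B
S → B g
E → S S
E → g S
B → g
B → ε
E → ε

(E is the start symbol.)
To compute FIRST(B), examine every production with B on the left-hand side, reading each right-hand side left to right until a non-nullable symbol is reached.

FIRST sets of the other non-terminals involved (by the same procedure, iterated to a fixed point):
  FIRST(S) = { 'g' }

From B → S B:
  - S is a non-terminal: add FIRST(S) \ {ε} = { 'g' }
    S is not nullable, so stop
From B → g:
  - g is a terminal: add 'g' and stop
From B → ε:
  - ε-production, so ε ∈ FIRST(B)

Collecting: FIRST(B) = { 'g', ε }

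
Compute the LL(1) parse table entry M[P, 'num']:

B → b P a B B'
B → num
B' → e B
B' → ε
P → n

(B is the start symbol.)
Empty (error entry)

To find M[P, 'num'], we find productions for P where 'num' is in the predict set (PREDICT(N → α) = (FIRST(α) \ {ε}) ∪ (FOLLOW(N) if α ⇒* ε)).

P → n: PREDICT = { 'n' }

M[P, 'num'] is empty (no production applies)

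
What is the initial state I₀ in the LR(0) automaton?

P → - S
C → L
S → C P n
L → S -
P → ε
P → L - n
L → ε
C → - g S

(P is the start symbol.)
First, augment the grammar with P' → P
I₀ = CLOSURE({ [P' → . P] }):
  [P' → . P] has the dot before P: add [P → . - S], [P → .], [P → . L - n]
  [P → . L - n] has the dot before L: add [L → . S -], [L → .]
  [L → . S -] has the dot before S: add [S → . C P n]
  [S → . C P n] has the dot before C: add [C → . L], [C → . - g S]
No further items can be added.

I₀ = { [C → . - g S], [C → . L], [L → . S -], [L → .], [P → . - S], [P → . L - n], [P → .], [P' → . P], [S → . C P n] }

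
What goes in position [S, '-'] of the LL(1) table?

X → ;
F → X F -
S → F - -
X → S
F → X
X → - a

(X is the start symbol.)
S → F - -

To find M[S, '-'], we find productions for S where '-' is in the predict set (PREDICT(N → α) = (FIRST(α) \ {ε}) ∪ (FOLLOW(N) if α ⇒* ε)).

Relevant sets:
  FIRST(F) = { '-', ';' }

S → F - -: PREDICT = { '-', ';' }
  '-' is in predict set, so this production goes in M[S, '-']

M[S, '-'] = S → F - -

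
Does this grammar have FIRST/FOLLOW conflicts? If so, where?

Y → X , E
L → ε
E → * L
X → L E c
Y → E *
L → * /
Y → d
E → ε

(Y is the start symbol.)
Yes. L → '*' '/' with FOLLOW(L) on { '*' }; E → '*' L with FOLLOW(E) on { '*' }

A FIRST/FOLLOW conflict occurs when a non-terminal N has a nullable alternative N → β (β ⇒* ε) and another alternative N → α with FIRST(α) ∩ FOLLOW(N) ≠ ∅: on such a lookahead the parser cannot decide between expanding α and letting N vanish via β.

Nullable non-terminals: E, L.

E: nullable alternative(s) E → ε; FOLLOW(E) = { $, '*', 'c' }
  E → * L: FIRST \ {ε} = { '*' } — overlaps FOLLOW(E) on { '*' }: CONFLICT
  E → ε: FIRST \ {ε} = { } — this is the only nullable alternative, skip

L: nullable alternative(s) L → ε; FOLLOW(L) = { $, '*', 'c' }
  L → ε: FIRST \ {ε} = { } — this is the only nullable alternative, skip
  L → * /: FIRST \ {ε} = { '*' } — overlaps FOLLOW(L) on { '*' }: CONFLICT

X, Y have no nullable alternative, so no FIRST/FOLLOW check is needed there.

So the grammar has 2 FIRST/FOLLOW conflicts (marked CONFLICT above).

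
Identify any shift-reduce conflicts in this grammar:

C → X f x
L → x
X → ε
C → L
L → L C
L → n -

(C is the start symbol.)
Yes — I0: [X → .] vs [L → . n -]; I2: [C → L .] vs [L → . n -]

Augment with C' → C and build the canonical LR(0) collection (I0 = CLOSURE({[C' → . C]}), then GOTO on every symbol after a dot until no new states appear). It has 10 states:
  I0: { [C → . L], [C → . X f x], [C' → . C], [L → . L C], [L → . n -], [L → . x], [X → .] }  — shift, reduce
  I1: { [C' → C .] }  — accept
  I2: { [C → . L], [C → . X f x], [C → L .], [L → . L C], [L → . n -], [L → . x], [L → L . C], [X → .] }  — shift, 2 reduces
  I3: { [C → X . f x] }  — shift
  I4: { [L → n . -] }  — shift
  I5: { [L → x .] }  — reduce
  I6: { [L → n - .] }  — reduce
  I7: { [C → X f . x] }  — shift
  I8: { [C → X f x .] }  — reduce
  I9: { [L → L C .] }  — reduce

I0 contains reduce item [X → .] and shift items [L → . n -], [L → . x] — shift-reduce conflict.
I2 contains reduce items [C → L .], [X → .] and shift items [L → . n -], [L → . x] — shift-reduce conflict.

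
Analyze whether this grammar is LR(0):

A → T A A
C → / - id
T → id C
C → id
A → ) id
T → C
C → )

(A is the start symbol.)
A grammar is LR(0) if no state in the canonical LR(0) collection has:
  - both a shift item (dot before a terminal) and a complete item (shift-reduce conflict), or
  - two or more complete items (reduce-reduce conflict; the accept item [A' → A .] counts as a complete item here).

Augment with A' → A and build the canonical LR(0) collection (I0 = CLOSURE({[A' → . A]}), then GOTO on every symbol after a dot until no new states appear). It has 15 states:
  I0: { [A → . ) id], [A → . T A A], [A' → . A], [C → . )], [C → . / - id], [C → . id], [T → . C], [T → . id C] }  — shift
  I1: { [A → ) . id], [C → ) .] }  — shift, reduce
  I2: { [C → / . - id] }  — shift
  I3: { [A' → A .] }  — accept
  I4: { [T → C .] }  — reduce
  I5: { [A → . ) id], [A → . T A A], [A → T . A A], [C → . )], [C → . / - id], [C → . id], [T → . C], [T → . id C] }  — shift
  I6: { [C → . )], [C → . / - id], [C → . id], [C → id .], [T → id . C] }  — shift, reduce
  I7: { [C → ) .] }  — reduce
  I8: { [T → id C .] }  — reduce
  I9: { [C → id .] }  — reduce
  I10: { [A → . ) id], [A → . T A A], [A → T A . A], [C → . )], [C → . / - id], [C → . id], [T → . C], [T → . id C] }  — shift
  I11: { [A → T A A .] }  — reduce
  I12: { [C → / - . id] }  — shift
  I13: { [C → / - id .] }  — reduce
  I14: { [A → ) id .] }  — reduce

Conflict in state I1:
  Shift-reduce conflict between [C → ) .] and [A → ) . id]
So the grammar is NOT LR(0).

Answer: No. Shift-reduce conflict between [C → ) .] and [A → ) . id]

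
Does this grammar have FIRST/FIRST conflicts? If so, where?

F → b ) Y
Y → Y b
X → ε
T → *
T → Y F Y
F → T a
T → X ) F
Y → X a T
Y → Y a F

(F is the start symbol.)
Yes. Y → Y b / Y → X a T on { 'a' }; Y → Y b / Y → Y a F on { 'a' }; Y → X a T / Y → Y a F on { 'a' }

A FIRST/FIRST conflict occurs when two productions N → α and N → β for the same non-terminal have FIRST(α) ∩ FIRST(β) ≠ ∅ (with ε ∈ FIRST of a nullable right-hand side, so two nullable alternatives also conflict).

FIRST sets of the non-terminals at (or reachable through a nullable prefix from) the front of some alternative:
  FIRST(T) = { ')', '*', 'a' }
  FIRST(Y) = { 'a' }
  FIRST(X) = { ε }

Productions for F:
  F → b ) Y: FIRST = { 'b' }
  F → T a: FIRST = { ')', '*', 'a' }
Productions for Y:
  Y → Y b: FIRST = { 'a' }
  Y → X a T: FIRST = { 'a' }
  Y → Y a F: FIRST = { 'a' }
Productions for T:
  T → *: FIRST = { '*' }
  T → Y F Y: FIRST = { 'a' }
  T → X ) F: FIRST = { ')' }
X has only one production, so no FIRST/FIRST conflict is possible there.

Conflict for Y: Y → Y b and Y → X a T
  Overlap: { 'a' }
Conflict for Y: Y → Y b and Y → Y a F
  Overlap: { 'a' }
Conflict for Y: Y → X a T and Y → Y a F
  Overlap: { 'a' }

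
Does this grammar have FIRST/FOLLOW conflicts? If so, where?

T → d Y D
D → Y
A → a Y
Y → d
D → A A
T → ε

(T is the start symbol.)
No FIRST/FOLLOW conflicts.

A FIRST/FOLLOW conflict occurs when a non-terminal N has a nullable alternative N → β (β ⇒* ε) and another alternative N → α with FIRST(α) ∩ FOLLOW(N) ≠ ∅: on such a lookahead the parser cannot decide between expanding α and letting N vanish via β.

Nullable non-terminals: T.

T: nullable alternative(s) T → ε; FOLLOW(T) = { $ }
  T → d Y D: FIRST \ {ε} = { 'd' } — disjoint from FOLLOW(T)
  T → ε: FIRST \ {ε} = { } — this is the only nullable alternative, skip

A, D, Y have no nullable alternative, so no FIRST/FOLLOW check is needed there.

No FIRST/FOLLOW conflicts found.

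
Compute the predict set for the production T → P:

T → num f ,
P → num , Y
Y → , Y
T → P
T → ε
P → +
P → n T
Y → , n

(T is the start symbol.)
PREDICT(T → P) = (FIRST(RHS) \ {ε}) ∪ (FOLLOW(T) if ε ∈ FIRST(RHS), i.e. RHS ⇒* ε)
FIRST(P) = { '+', 'n', 'num' }
FIRST(P) = { '+', 'n', 'num' }
ε ∉ FIRST(P), so FOLLOW(T) is not added.
PREDICT(T → P) = { '+', 'n', 'num' }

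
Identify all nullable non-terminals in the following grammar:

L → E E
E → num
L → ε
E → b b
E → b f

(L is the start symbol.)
{ 'L' }

ε-productions: L → ε
So L is immediately nullable.
No further non-terminal can be added: every production for the remaining non-terminals contains a terminal or a non-nullable non-terminal.
Nullable = { 'L' }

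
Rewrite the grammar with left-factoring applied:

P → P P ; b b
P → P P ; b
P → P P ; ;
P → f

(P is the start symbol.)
Left-factoring transforms A → αβ₁ | αβ₂ into A → αA' and A' → β₁ | β₂
(α is the longest common prefix among the alternatives). Repeat until
no nonterminal has two alternatives with a common prefix.

Round 1: P has alternatives sharing prefix 'P P ;'. Introduce P': P → P P ; P'
  Add: P' → b b
  Add: P' → b
  Add: P' → ;

Round 2: P' has alternatives sharing prefix 'b'. Introduce P'': P' → b P''
  Add: P'' → b
  Add: P'' → ε

No remaining common prefixes — done.

Resulting grammar:
P → P P ; P'
P' → b P''
P'' → b
P'' → ε
P' → ;
P → f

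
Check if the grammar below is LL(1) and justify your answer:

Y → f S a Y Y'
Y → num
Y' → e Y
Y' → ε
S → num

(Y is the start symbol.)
No. Predict set conflict for Y': { 'e' }

Relevant sets:
  FOLLOW(Y') = { $, 'e' }

For Y:
  PREDICT(Y → f S a Y Y') = { 'f' }
  PREDICT(Y → num) = { 'num' }
For Y':
  PREDICT(Y' → e Y) = { 'e' }
  PREDICT(Y' → ε) = { $, 'e' }
S has a single production, so nothing to check there.

Conflict found: Predict set conflict for Y': { 'e' }
The grammar is NOT LL(1).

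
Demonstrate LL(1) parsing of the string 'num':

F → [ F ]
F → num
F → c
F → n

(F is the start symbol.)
Stack is shown with the top on the left.

Stack  Input  Action
--------------------
F $    num $  output F → num
num $  num $  match 'num'
$      $      accept

The string is accepted.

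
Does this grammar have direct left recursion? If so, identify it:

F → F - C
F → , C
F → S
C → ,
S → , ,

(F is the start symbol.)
F → F - C: LEFT RECURSIVE (starts with F)
F → , C: starts with ','
F → S: starts with S
C → ,: starts with ','
S → , ,: starts with ','

The grammar has direct left recursion on: F.

Answer: Yes, F is left-recursive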